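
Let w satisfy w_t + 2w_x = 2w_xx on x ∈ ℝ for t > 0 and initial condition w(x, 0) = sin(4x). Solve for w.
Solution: Moving frame: η = x - 2t, σ = t, w = u(η,σ), so w_t = u_σ - 2u_η and w_xx = u_ηη.
Hence w_t + 2w_x = u_σ and the PDE becomes the heat equation u_σ = 2u_ηη on η ∈ ℝ.
Initial data: u(η,0) = w(η,0) = sin(4η). Each mode sin(nη) decays as exp(-2n²σ) on ℝ, so u(η,σ) = Σ c_n exp(-2n²σ) sin(nη) with c_4=1: u(η,σ) = exp(-32σ)sin(4η).
Substituting back: w(x,t) = u(x - 2t, t).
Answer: w(x, t) = -exp(-32t)sin(8t - 4x)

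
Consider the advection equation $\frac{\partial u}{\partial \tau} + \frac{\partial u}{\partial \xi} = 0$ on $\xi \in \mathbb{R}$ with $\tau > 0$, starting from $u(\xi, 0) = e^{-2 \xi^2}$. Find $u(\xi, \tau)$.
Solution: By characteristics ($d\xi/d\tau = 1$), $u(\xi,\tau) = f(\xi - \tau)$ with $f = u( \cdot , 0)$.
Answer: $u(\xi, \tau) = e^{-2 (-\tau + \xi)^2}$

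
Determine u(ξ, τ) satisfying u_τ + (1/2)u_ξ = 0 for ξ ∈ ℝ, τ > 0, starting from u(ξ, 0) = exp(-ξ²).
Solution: By characteristics (dξ/dτ = 1/2), u(ξ,τ) = f(ξ - (1/2)τ) with f = u(·, 0).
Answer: u(ξ, τ) = exp(-(ξ - τ/2)²)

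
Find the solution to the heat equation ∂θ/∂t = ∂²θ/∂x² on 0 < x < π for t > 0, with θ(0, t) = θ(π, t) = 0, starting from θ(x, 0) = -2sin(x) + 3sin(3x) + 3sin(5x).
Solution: Using separation of variables θ = X(x)G(t):
Eigenfunctions: sin(nx), n = 1, 2, 3, ...
General solution: θ(x, t) = Σ c_n sin(nx) exp(-n² t)
Matching θ(x,0) = -2sin(x) + 3sin(3x) + 3sin(5x) term by term: c_1=-2, c_3=3, c_5=3.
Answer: θ(x, t) = -2exp(-t)sin(x) + 3exp(-9t)sin(3x) + 3exp(-25t)sin(5x)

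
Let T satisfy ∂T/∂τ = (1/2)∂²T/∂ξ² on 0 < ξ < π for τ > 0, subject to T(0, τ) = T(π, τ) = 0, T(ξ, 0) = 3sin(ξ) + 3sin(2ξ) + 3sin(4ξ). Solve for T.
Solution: Using separation of variables T = X(ξ)G(τ):
Eigenfunctions: sin(nξ), n = 1, 2, 3, ...
General solution: T(ξ, τ) = Σ c_n sin(nξ) exp(-n² τ/2)
Matching T(ξ,0) = 3sin(ξ) + 3sin(2ξ) + 3sin(4ξ) term by term: c_1=3, c_2=3, c_4=3.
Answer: T(ξ, τ) = 3exp(-2τ)sin(2ξ) + 3exp(-8τ)sin(4ξ) + 3exp(-τ/2)sin(ξ)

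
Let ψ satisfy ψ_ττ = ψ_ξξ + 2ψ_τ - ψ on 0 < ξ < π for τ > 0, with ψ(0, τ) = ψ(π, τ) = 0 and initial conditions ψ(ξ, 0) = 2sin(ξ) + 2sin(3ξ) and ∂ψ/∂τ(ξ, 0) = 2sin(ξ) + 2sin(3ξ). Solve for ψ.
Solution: Substitute ψ = exp(τ)u.
Then ψ_τ = exp(τ)(u_τ + u), ψ_ττ = exp(τ)(u_ττ + 2u_τ + u), ψ_ξξ = exp(τ)u_ξξ; substituting and dividing by exp(τ), the lower-order terms cancel: u_ττ = u_ξξ (standard wave equation).
Data for u: u(ξ,0) = ψ(ξ,0) = 2sin(ξ) + 2sin(3ξ); u_τ(ξ,0) = ψ_τ(ξ,0) - ψ(ξ,0) = 0. The boundary conditions carry over: u(0,τ) = u(π,τ) = 0.
Separating variables: u = Σ [A_n cos(ω_n τ) + B_n sin(ω_n τ)] sin(nξ), ω_n = n. From ICs: A_1=2, A_3=2.
So u(ξ,τ) = 2sin(ξ)cos(τ) + 2sin(3ξ)cos(3τ), and ψ(ξ,τ) = exp(τ)u(ξ,τ).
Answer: ψ(ξ, τ) = 2exp(τ)sin(ξ)cos(τ) + 2exp(τ)sin(3ξ)cos(3τ)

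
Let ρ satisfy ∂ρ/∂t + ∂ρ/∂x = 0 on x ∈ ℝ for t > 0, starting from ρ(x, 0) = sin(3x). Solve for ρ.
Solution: By characteristics (dx/dt = 1), ρ(x,t) = f(x - t) with f = ρ(·, 0).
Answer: ρ(x, t) = -sin(3t - 3x)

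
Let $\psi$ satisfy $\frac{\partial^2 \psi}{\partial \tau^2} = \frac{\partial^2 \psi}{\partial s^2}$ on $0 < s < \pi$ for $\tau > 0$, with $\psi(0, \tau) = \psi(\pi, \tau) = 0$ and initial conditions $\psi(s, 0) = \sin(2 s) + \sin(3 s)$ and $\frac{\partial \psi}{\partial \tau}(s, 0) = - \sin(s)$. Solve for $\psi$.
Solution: Separating variables: $\psi = \sum [A_n \cos(\omega_n \tau) + B_n \sin(\omega_n \tau)] \sin(ns)$, $\omega_n = n$. From ICs ($B_n$ = velocity coefficient / $\omega_n$): $A_2=1, A_3=1, B_1=-1$.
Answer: $\psi(s, \tau) = - \sin(\tau) \sin(s) + \sin(2 s) \cos(2 \tau) + \sin(3 s) \cos(3 \tau)$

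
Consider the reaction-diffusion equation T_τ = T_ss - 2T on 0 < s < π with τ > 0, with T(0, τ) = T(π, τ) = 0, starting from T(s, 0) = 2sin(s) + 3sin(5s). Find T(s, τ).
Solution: Substitute T = exp(-2τ)u.
Then T_τ = exp(-2τ)(u_τ - 2u), T_ss = exp(-2τ)u_ss; substituting and dividing by exp(-2τ), the lower-order terms cancel: u_τ = u_ss (standard heat equation).
Data for u: u(s,0) = T(s,0) = 2sin(s) + 3sin(5s). The boundary conditions carry over: u(0,τ) = u(π,τ) = 0.
Separating variables: u = Σ c_n exp(-n²τ) sin(ns). From u(s,0) = 2sin(s) + 3sin(5s): c_1=2, c_5=3.
So u(s,τ) = 2exp(-τ)sin(s) + 3exp(-25τ)sin(5s), and T(s,τ) = exp(-2τ)u(s,τ).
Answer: T(s, τ) = 2exp(-3τ)sin(s) + 3exp(-27τ)sin(5s)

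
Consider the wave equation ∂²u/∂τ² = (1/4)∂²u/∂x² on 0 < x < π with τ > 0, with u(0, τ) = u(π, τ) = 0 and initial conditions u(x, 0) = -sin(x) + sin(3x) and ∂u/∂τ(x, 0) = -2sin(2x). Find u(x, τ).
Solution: Separating variables: u = Σ [A_n cos(ω_n τ) + B_n sin(ω_n τ)] sin(nx), ω_n = n/2. From ICs (B_n = velocity coefficient / ω_n): A_1=-1, A_3=1, B_2=-2.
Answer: u(x, τ) = -sin(x)cos(τ/2) - 2sin(2x)sin(τ) + sin(3x)cos(3τ/2)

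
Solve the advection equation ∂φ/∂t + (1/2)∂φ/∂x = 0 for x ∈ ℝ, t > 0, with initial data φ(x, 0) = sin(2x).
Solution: By characteristics (dx/dt = 1/2), φ(x,t) = f(x - (1/2)t) with f = φ(·, 0).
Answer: φ(x, t) = -sin(t - 2x)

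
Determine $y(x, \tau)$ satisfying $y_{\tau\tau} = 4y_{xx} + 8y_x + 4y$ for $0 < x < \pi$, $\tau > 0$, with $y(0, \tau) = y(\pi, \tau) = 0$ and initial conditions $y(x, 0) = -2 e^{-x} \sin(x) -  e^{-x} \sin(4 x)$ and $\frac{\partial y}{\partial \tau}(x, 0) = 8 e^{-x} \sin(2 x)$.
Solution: Substitute $y = e^{-x}u$.
Then $y_x = e^{-x}(u_x - u)$, $y_{xx} = e^{-x}(u_{xx} - 2u_x + u)$, $y_{\tau\tau} = e^{-x}u_{\tau\tau}$; substituting and dividing by $e^{-x}$, the lower-order terms cancel: $u_{\tau\tau} = 4u_{xx}$ (standard wave equation).
Data for $u$: $u(x,0) = e^{x}y(x,0) = -2 \sin(x) - \sin(4 x)$; $u_{\tau}(x,0) = e^{x}y_{\tau}(x,0) = 8 \sin(2 x)$. The boundary conditions carry over: $u(0,\tau) = u(\pi,\tau) = 0$.
Separating variables: $u = \sum [A_n \cos(\omega_n \tau) + B_n \sin(\omega_n \tau)] \sin(nx)$, $\omega_n = 2n$. From ICs ($B_n$ = velocity coefficient / $\omega_n$): $A_1=-2, A_4=-1, B_2=2$.
So $u(x,\tau) = -2 \sin(x) \cos(2 \tau) + 2 \sin(2 x) \sin(4 \tau) - \sin(4 x) \cos(8 \tau)$, and $y(x,\tau) = e^{-x}u(x,\tau)$.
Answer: $y(x, \tau) = 2 e^{-x} \sin(4 \tau) \sin(2 x) - 2 e^{-x} \sin(x) \cos(2 \tau) -  e^{-x} \sin(4 x) \cos(8 \tau)$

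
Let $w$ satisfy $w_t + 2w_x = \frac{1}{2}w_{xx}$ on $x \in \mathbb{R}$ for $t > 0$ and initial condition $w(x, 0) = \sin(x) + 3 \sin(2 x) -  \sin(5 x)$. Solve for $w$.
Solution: Moving frame: $\eta = x - 2t$, $\sigma = t$, $w = u(\eta,\sigma)$, so $w_t = u_{\sigma} - 2u_{\eta}$ and $w_{xx} = u_{\eta\eta}$.
Hence $w_t + 2w_x = u_{\sigma}$ and the PDE becomes the heat equation $u_{\sigma} = \frac{1}{2}u_{\eta\eta}$ on $\eta \in \mathbb{R}$.
Initial data: $u(\eta,0) = w(\eta,0) = \sin(\eta) + 3 \sin(2 \eta) - \sin(5 \eta)$. Each mode $\sin(n\eta)$ decays as $e^{-n^2\sigma/2}$ on $\mathbb{R}$, so $u(\eta,\sigma) = \sum c_n e^{-n^2\sigma/2} \sin(n\eta)$ with $c_1=1, c_2=3, c_5=-1$: $u(\eta,\sigma) = 3 e^{-2 \sigma} \sin(2 \eta) + e^{-\sigma/2} \sin(\eta) - e^{-25 \sigma/2} \sin(5 \eta)$.
Substituting back: $w(x,t) = u(x - 2t, t)$.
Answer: $w(x, t) = -3 e^{-2 t} \sin(4 t - 2 x) -  e^{-t/2} \sin(2 t - x) + e^{-25 t/2} \sin(10 t - 5 x)$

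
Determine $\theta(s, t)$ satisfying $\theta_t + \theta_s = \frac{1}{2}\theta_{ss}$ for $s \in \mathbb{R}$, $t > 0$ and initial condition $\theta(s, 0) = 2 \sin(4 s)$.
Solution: Moving frame: $\eta = s - t$, $\sigma = t$, $\theta = u(\eta,\sigma)$, so $\theta_t = u_{\sigma} - u_{\eta}$ and $\theta_{ss} = u_{\eta\eta}$.
Hence $\theta_t + \theta_s = u_{\sigma}$ and the PDE becomes the heat equation $u_{\sigma} = \frac{1}{2}u_{\eta\eta}$ on $\eta \in \mathbb{R}$.
Initial data: $u(\eta,0) = \theta(\eta,0) = 2 \sin(4 \eta)$. Each mode $\sin(n\eta)$ decays as $e^{-n^2\sigma/2}$ on $\mathbb{R}$, so $u(\eta,\sigma) = \sum c_n e^{-n^2\sigma/2} \sin(n\eta)$ with $c_4=2$: $u(\eta,\sigma) = 2 e^{-8 \sigma} \sin(4 \eta)$.
Substituting back: $\theta(s,t) = u(s - t, t)$.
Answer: $\theta(s, t) = 2 e^{-8 t} \sin(4 s - 4 t)$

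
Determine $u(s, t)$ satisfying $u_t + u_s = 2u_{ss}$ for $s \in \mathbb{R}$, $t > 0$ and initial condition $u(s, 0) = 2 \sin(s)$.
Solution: Moving frame: $\eta = s - t$, $\sigma = t$, $u = w(\eta,\sigma)$, so $u_t = w_{\sigma} - w_{\eta}$ and $u_{ss} = w_{\eta\eta}$.
Hence $u_t + u_s = w_{\sigma}$ and the PDE becomes the heat equation $w_{\sigma} = 2w_{\eta\eta}$ on $\eta \in \mathbb{R}$.
Initial data: $w(\eta,0) = u(\eta,0) = 2 \sin(\eta)$. Each mode $\sin(n\eta)$ decays as $e^{-2n^2\sigma}$ on $\mathbb{R}$, so $w(\eta,\sigma) = \sum c_n e^{-2n^2\sigma} \sin(n\eta)$ with $c_1=2$: $w(\eta,\sigma) = 2 e^{-2 \sigma} \sin(\eta)$.
Substituting back: $u(s,t) = w(s - t, t)$.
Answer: $u(s, t) = 2 e^{-2 t} \sin(s - t)$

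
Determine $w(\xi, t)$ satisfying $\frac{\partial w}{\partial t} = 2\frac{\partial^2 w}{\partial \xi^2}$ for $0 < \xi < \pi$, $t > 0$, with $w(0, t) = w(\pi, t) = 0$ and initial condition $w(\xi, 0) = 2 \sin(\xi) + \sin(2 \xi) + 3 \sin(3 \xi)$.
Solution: Separating variables: $w = \sum c_n e^{-2n^2t} \sin(n\xi)$. From $w(\xi,0) = 2 \sin(\xi) + \sin(2 \xi) + 3 \sin(3 \xi)$: $c_1=2, c_2=1, c_3=3$.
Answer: $w(\xi, t) = 2 e^{-2 t} \sin(\xi) + e^{-8 t} \sin(2 \xi) + 3 e^{-18 t} \sin(3 \xi)$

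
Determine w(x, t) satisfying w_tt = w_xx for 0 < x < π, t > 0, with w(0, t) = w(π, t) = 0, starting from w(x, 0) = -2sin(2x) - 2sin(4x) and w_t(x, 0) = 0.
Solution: Separating variables: w = Σ [A_n cos(ω_n t) + B_n sin(ω_n t)] sin(nx), ω_n = n. From ICs: A_2=-2, A_4=-2.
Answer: w(x, t) = -2sin(2x)cos(2t) - 2sin(4x)cos(4t)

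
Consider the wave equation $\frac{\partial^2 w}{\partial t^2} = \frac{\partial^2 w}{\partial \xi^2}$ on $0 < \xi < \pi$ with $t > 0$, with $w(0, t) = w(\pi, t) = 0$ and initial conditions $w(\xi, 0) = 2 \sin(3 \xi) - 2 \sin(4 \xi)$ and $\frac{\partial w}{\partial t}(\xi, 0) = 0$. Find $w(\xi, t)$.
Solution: Separating variables: $w = \sum [A_n \cos(\omega_n t) + B_n \sin(\omega_n t)] \sin(n\xi)$, $\omega_n = n$. From ICs: $A_3=2, A_4=-2$.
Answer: $w(\xi, t) = 2 \sin(3 \xi) \cos(3 t) - 2 \sin(4 \xi) \cos(4 t)$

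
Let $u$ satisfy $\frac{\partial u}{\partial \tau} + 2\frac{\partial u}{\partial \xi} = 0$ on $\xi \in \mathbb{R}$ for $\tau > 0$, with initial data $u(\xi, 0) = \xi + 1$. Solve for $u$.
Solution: By characteristics ($d\xi/d\tau = 2$), $u(\xi,\tau) = f(\xi - 2\tau)$ with $f = u( \cdot , 0)$.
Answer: $u(\xi, \tau) = -2 \tau + \xi + 1$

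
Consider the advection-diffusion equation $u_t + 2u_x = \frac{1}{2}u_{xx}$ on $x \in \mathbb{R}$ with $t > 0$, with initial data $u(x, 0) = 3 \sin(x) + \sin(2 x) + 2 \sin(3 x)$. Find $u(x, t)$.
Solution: Change to a moving frame: let $\eta = x - 2t$, $\sigma = t$ and write $u(x,t) = w(\eta,\sigma)$.
By the chain rule $u_t = w_{\sigma} - 2w_{\eta}$, $u_x = w_{\eta}$, $u_{xx} = w_{\eta\eta}$.
Then $u_t + 2u_x = w_{\sigma}$: the advection term cancels and the PDE becomes the heat equation $w_{\sigma} = \frac{1}{2}w_{\eta\eta}$ on $\eta \in \mathbb{R}$.
Initial data: $w(\eta,0) = u(\eta,0) = 3 \sin(\eta) + \sin(2 \eta) + 2 \sin(3 \eta)$.
On $\eta \in \mathbb{R}$ each mode satisfies $(\sin(n\eta))'' = -n^2 \sin(n\eta)$, so $e^{-n^2\sigma/2} \sin(n\eta)$ solves the heat equation; by superposition $w(\eta,\sigma) = \sum c_n e^{-n^2\sigma/2} \sin(n\eta)$.
Reading off the coefficients: $c_1=3, c_2=1, c_3=2$, so $w(\eta,\sigma) = e^{-2 \sigma} \sin(2 \eta) + 3 e^{-\sigma/2} \sin(\eta) + 2 e^{-9 \sigma/2} \sin(3 \eta)$.
Substituting back $\eta = x - 2t$, $\sigma = t$: $u(x,t) = w(x - 2t, t)$.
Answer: $u(x, t) = - e^{-2 t} \sin(4 t - 2 x) - 3 e^{-t/2} \sin(2 t - x) - 2 e^{-9 t/2} \sin(6 t - 3 x)$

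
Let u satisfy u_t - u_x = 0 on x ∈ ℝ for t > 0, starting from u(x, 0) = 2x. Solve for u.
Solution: By characteristics (dx/dt = -1), u(x,t) = f(x + t) with f = u(·, 0).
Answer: u(x, t) = 2t + 2x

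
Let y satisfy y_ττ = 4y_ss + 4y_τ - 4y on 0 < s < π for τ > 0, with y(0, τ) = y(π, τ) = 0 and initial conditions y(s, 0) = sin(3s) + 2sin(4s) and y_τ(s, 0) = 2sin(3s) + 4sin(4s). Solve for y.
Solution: Substitute y = exp(2τ)u, i.e. u = exp(-2τ)y.
By the product rule, y_τ = exp(2τ)(u_τ + 2u), y_ττ = exp(2τ)(u_ττ + 4u_τ + 4u), y_ss = exp(2τ)u_ss.
Substituting into the PDE and dividing by exp(2τ): u_ττ + 4u_τ + 4u = 4u_ss + 4(u_τ + 2u) - 4u.
The lower-order terms cancel, leaving the standard wave equation u_ττ = 4u_ss.
Initial data for u: u(s,0) = y(s,0) = sin(3s) + 2sin(4s); u_τ(s,0) = y_τ(s,0) - 2y(s,0) = 0. The boundary conditions carry over: u(0,τ) = u(π,τ) = 0.
Solve for u:
  Using separation of variables u = X(s)T(τ):
  Eigenfunctions: sin(ns), n = 1, 2, 3, ...
  General solution: u(s, τ) = Σ [A_n cos(2n τ) + B_n sin(2n τ)] sin(ns)
  From u(s,0) = sin(3s) + 2sin(4s): A_3=1, A_4=2. From u_τ(s,0) = 0: all B_n = 0.
Hence u(s,τ) = sin(3s)cos(6τ) + 2sin(4s)cos(8τ).
Transform back: y(s,τ) = exp(2τ)u(s,τ).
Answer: y(s, τ) = exp(2τ)sin(3s)cos(6τ) + 2exp(2τ)sin(4s)cos(8τ)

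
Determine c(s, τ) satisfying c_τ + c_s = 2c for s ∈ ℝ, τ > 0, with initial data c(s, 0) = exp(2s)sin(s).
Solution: Substitute c = exp(2s)u, i.e. u = exp(-2s)c.
By the product rule, c_s = exp(2s)(u_s + 2u), c_τ = exp(2s)u_τ.
Substituting into the PDE and dividing by exp(2s): u_τ + (u_s + 2u) = 2u.
The lower-order terms cancel, leaving the standard advection equation u_τ + u_s = 0.
Initial data for u: u(s,0) = exp(-2s)c(s,0) = sin(s).
Solve for u:
  By method of characteristics (waves move right with speed 1):
  Along characteristics s - τ = const, u is constant, so u(s,τ) = f(s - τ) with f = u(·, 0).
Hence u(s,τ) = sin(s - τ).
Transform back: c(s,τ) = exp(2s)u(s,τ).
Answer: c(s, τ) = exp(2s)sin(s - τ)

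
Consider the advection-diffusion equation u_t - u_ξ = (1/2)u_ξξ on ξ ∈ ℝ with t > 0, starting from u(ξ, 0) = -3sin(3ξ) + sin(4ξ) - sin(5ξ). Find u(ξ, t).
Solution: Change to a moving frame: let η = ξ + t, σ = t and write u(ξ,t) = w(η,σ).
By the chain rule u_t = w_σ + w_η, u_ξ = w_η, u_ξξ = w_ηη.
Then u_t - u_ξ = w_σ: the advection term cancels and the PDE becomes the heat equation w_σ = (1/2)w_ηη on η ∈ ℝ.
Initial data: w(η,0) = u(η,0) = -3sin(3η) + sin(4η) - sin(5η).
On η ∈ ℝ each mode satisfies (sin(nη))″ = -n² sin(nη), so exp(-n²σ/2) sin(nη) solves the heat equation; by superposition w(η,σ) = Σ c_n exp(-n²σ/2) sin(nη).
Reading off the coefficients: c_3=-3, c_4=1, c_5=-1, so w(η,σ) = exp(-8σ)sin(4η) - 3exp(-9σ/2)sin(3η) - exp(-25σ/2)sin(5η).
Substituting back η = ξ + t, σ = t: u(ξ,t) = w(ξ + t, t).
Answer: u(ξ, t) = exp(-8t)sin(4t + 4ξ) - 3exp(-9t/2)sin(3t + 3ξ) - exp(-25t/2)sin(5t + 5ξ)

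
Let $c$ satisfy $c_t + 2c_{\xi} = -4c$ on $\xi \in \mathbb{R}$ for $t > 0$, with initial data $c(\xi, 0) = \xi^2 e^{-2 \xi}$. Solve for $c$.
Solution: Substitute $c = e^{-2\xi}u$, i.e. $u = e^{2\xi}c$.
By the product rule, $c_{\xi} = e^{-2\xi}(u_{\xi} - 2u)$, $c_t = e^{-2\xi}u_t$.
Substituting into the PDE and dividing by $e^{-2\xi}$: $u_t + 2(u_{\xi} - 2u) = -4u$.
The lower-order terms cancel, leaving the standard advection equation $u_t + 2u_{\xi} = 0$.
Initial data for $u$: $u(\xi,0) = e^{2\xi}c(\xi,0) = \xi^2$.
Solve for $u$:
  By method of characteristics (waves move right with speed 2):
  Along characteristics $\xi - 2t =$ const, $u$ is constant, so $u(\xi,t) = f(\xi - 2t)$ with $f = u( \cdot , 0)$.
Hence $u(\xi,t) = 4 t^2 - 4 t \xi + \xi^2$.
Transform back: $c(\xi,t) = e^{-2\xi}u(\xi,t)$.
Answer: $c(\xi, t) = \xi^2 e^{-2 \xi} - 4 \xi t e^{-2 \xi} + 4 t^2 e^{-2 \xi}$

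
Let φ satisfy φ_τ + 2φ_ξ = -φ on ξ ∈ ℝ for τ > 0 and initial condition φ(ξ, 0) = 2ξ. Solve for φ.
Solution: Substitute φ = exp(-τ)u, i.e. u = exp(τ)φ.
By the product rule, φ_τ = exp(-τ)(u_τ - u), φ_ξ = exp(-τ)u_ξ.
Substituting into the PDE and dividing by exp(-τ): u_τ - u + 2u_ξ = -u.
The lower-order terms cancel, leaving the standard advection equation u_τ + 2u_ξ = 0.
Initial data for u: u(ξ,0) = φ(ξ,0) = 2ξ.
Solve for u:
  By method of characteristics (waves move right with speed 2):
  Along characteristics ξ - 2τ = const, u is constant, so u(ξ,τ) = f(ξ - 2τ) with f = u(·, 0).
Hence u(ξ,τ) = 2ξ - 4τ.
Transform back: φ(ξ,τ) = exp(-τ)u(ξ,τ).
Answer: φ(ξ, τ) = 2ξexp(-τ) - 4τexp(-τ)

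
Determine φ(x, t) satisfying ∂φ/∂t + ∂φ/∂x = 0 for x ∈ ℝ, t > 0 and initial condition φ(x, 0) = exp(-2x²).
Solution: By method of characteristics (waves move right with speed 1):
Along characteristics x - t = const, φ is constant, so φ(x,t) = f(x - t) with f = φ(·, 0).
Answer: φ(x, t) = exp(-2(-t + x)²)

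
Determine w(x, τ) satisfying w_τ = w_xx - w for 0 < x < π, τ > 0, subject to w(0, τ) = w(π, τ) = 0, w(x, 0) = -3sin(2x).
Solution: Substitute w = exp(-τ)u, i.e. u = exp(τ)w.
By the product rule, w_τ = exp(-τ)(u_τ - u), w_xx = exp(-τ)u_xx.
Substituting into the PDE and dividing by exp(-τ): u_τ - u = u_xx - u.
The lower-order terms cancel, leaving the standard heat equation u_τ = u_xx.
Initial data for u: u(x,0) = w(x,0) = -3sin(2x). The boundary conditions carry over: u(0,τ) = u(π,τ) = 0.
Solve for u:
  Using separation of variables u = X(x)T(τ):
  Eigenfunctions: sin(nx), n = 1, 2, 3, ...
  General solution: u(x, τ) = Σ c_n sin(nx) exp(-n² τ)
  Matching u(x,0) = -3sin(2x) term by term: c_2=-3.
Hence u(x,τ) = -3exp(-4τ)sin(2x).
Transform back: w(x,τ) = exp(-τ)u(x,τ).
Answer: w(x, τ) = -3exp(-5τ)sin(2x)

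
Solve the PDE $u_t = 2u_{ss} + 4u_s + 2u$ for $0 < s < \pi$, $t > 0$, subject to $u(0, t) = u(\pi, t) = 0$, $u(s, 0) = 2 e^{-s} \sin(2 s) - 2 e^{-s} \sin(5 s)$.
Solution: Substitute $u = e^{-s}w$, i.e. $w = e^{s}u$.
By the product rule, $u_s = e^{-s}(w_s - w)$, $u_{ss} = e^{-s}(w_{ss} - 2w_s + w)$, $u_t = e^{-s}w_t$.
Substituting into the PDE and dividing by $e^{-s}$: $w_t = 2(w_{ss} - 2w_s + w) + 4(w_s - w) + 2w$.
The lower-order terms cancel, leaving the standard heat equation $w_t = 2w_{ss}$.
Initial data for $w$: $w(s,0) = e^{s}u(s,0) = 2 \sin(2 s) - 2 \sin(5 s)$. The boundary conditions carry over: $w(0,t) = w(\pi,t) = 0$.
Solve for $w$:
  Using separation of variables $w = X(s)T(t)$:
  Eigenfunctions: $\sin(ns)$, $n = 1, 2, 3, \ldots$
  General solution: $w(s, t) = \sum c_n \sin(ns) e^{-2n^2 t}$
  Matching $w(s,0) = 2 \sin(2 s) - 2 \sin(5 s)$ term by term: $c_2=2, c_5=-2$.
Hence $w(s,t) = 2 e^{-8 t} \sin(2 s) - 2 e^{-50 t} \sin(5 s)$.
Transform back: $u(s,t) = e^{-s}w(s,t)$.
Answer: $u(s, t) = 2 e^{-s} e^{-8 t} \sin(2 s) - 2 e^{-s} e^{-50 t} \sin(5 s)$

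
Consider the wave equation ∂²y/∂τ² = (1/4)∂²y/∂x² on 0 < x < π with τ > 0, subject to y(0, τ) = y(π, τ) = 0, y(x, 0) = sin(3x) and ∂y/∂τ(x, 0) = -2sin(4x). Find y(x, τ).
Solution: Using separation of variables y = X(x)T(τ):
Eigenfunctions: sin(nx), n = 1, 2, 3, ...
General solution: y(x, τ) = Σ [A_n cos(n τ/2) + B_n sin(n τ/2)] sin(nx)
From y(x,0) = sin(3x): A_3=1. From y_τ(x,0) = -2sin(4x), using y_τ(x,0) = Σ ω_n B_n sin(nx) with ω_n = n/2: B_4 = (-2)/2 = -1.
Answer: y(x, τ) = sin(3x)cos(3τ/2) - sin(4x)sin(2τ)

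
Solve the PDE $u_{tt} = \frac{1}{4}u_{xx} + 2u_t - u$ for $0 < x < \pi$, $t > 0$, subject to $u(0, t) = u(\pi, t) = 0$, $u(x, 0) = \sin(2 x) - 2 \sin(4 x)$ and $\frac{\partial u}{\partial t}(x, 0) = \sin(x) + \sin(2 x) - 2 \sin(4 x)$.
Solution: Substitute $u = e^{t}w$.
Then $u_t = e^{t}(w_t + w)$, $u_{tt} = e^{t}(w_{tt} + 2w_t + w)$, $u_{xx} = e^{t}w_{xx}$; substituting and dividing by $e^{t}$, the lower-order terms cancel: $w_{tt} = \frac{1}{4}w_{xx}$ (standard wave equation).
Data for $w$: $w(x,0) = u(x,0) = \sin(2 x) - 2 \sin(4 x)$; $w_t(x,0) = u_t(x,0) - u(x,0) = \sin(x)$. The boundary conditions carry over: $w(0,t) = w(\pi,t) = 0$.
Separating variables: $w = \sum [A_n \cos(\omega_n t) + B_n \sin(\omega_n t)] \sin(nx)$, $\omega_n = n/2$. From ICs ($B_n$ = velocity coefficient / $\omega_n$): $A_2=1, A_4=-2, B_1=2$.
So $w(x,t) = 2 \sin(t/2) \sin(x) + \sin(2 x) \cos(t) - 2 \sin(4 x) \cos(2 t)$, and $u(x,t) = e^{t}w(x,t)$.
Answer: $u(x, t) = 2 e^{t} \sin(t/2) \sin(x) + e^{t} \sin(2 x) \cos(t) - 2 e^{t} \sin(4 x) \cos(2 t)$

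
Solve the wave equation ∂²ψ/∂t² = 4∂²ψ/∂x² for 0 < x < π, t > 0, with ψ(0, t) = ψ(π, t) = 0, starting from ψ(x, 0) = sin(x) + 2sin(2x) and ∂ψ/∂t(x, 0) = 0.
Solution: Using separation of variables ψ = X(x)T(t):
Eigenfunctions: sin(nx), n = 1, 2, 3, ...
General solution: ψ(x, t) = Σ [A_n cos(2n t) + B_n sin(2n t)] sin(nx)
From ψ(x,0) = sin(x) + 2sin(2x): A_1=1, A_2=2. From ψ_t(x,0) = 0: all B_n = 0.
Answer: ψ(x, t) = sin(x)cos(2t) + 2sin(2x)cos(4t)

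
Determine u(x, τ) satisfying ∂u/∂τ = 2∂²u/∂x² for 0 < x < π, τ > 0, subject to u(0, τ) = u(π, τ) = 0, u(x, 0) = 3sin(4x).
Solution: Separating variables: u = Σ c_n exp(-2n²τ) sin(nx). From u(x,0) = 3sin(4x): c_4=3.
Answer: u(x, τ) = 3exp(-32τ)sin(4x)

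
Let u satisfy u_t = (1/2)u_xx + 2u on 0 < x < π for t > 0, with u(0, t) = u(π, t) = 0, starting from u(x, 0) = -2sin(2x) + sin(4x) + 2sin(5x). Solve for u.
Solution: Substitute u = exp(2t)w, i.e. w = exp(-2t)u.
By the product rule, u_t = exp(2t)(w_t + 2w), u_xx = exp(2t)w_xx.
Substituting into the PDE and dividing by exp(2t): w_t + 2w = (1/2)w_xx + 2w.
The lower-order terms cancel, leaving the standard heat equation w_t = (1/2)w_xx.
Initial data for w: w(x,0) = u(x,0) = -2sin(2x) + sin(4x) + 2sin(5x). The boundary conditions carry over: w(0,t) = w(π,t) = 0.
Solve for w:
  Using separation of variables w = X(x)T(t):
  Eigenfunctions: sin(nx), n = 1, 2, 3, ...
  General solution: w(x, t) = Σ c_n sin(nx) exp(-n² t/2)
  Matching w(x,0) = -2sin(2x) + sin(4x) + 2sin(5x) term by term: c_2=-2, c_4=1, c_5=2.
Hence w(x,t) = -2exp(-2t)sin(2x) + exp(-8t)sin(4x) + 2exp(-25t/2)sin(5x).
Transform back: u(x,t) = exp(2t)w(x,t).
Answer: u(x, t) = -2sin(2x) + exp(-6t)sin(4x) + 2exp(-21t/2)sin(5x)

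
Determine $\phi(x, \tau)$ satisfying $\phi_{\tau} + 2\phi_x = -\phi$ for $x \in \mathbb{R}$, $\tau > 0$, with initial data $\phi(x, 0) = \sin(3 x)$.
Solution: Substitute $\phi = e^{-\tau}u$, i.e. $u = e^{\tau}\phi$.
By the product rule, $\phi_{\tau} = e^{-\tau}(u_{\tau} - u)$, $\phi_x = e^{-\tau}u_x$.
Substituting into the PDE and dividing by $e^{-\tau}$: $u_{\tau} - u + 2u_x = -u$.
The lower-order terms cancel, leaving the standard advection equation $u_{\tau} + 2u_x = 0$.
Initial data for $u$: $u(x,0) = \phi(x,0) = \sin(3 x)$.
Solve for $u$:
  By method of characteristics (waves move right with speed 2):
  Along characteristics $x - 2\tau =$ const, $u$ is constant, so $u(x,\tau) = f(x - 2\tau)$ with $f = u( \cdot , 0)$.
Hence $u(x,\tau) = \sin(3 x - 6 \tau)$.
Transform back: $\phi(x,\tau) = e^{-\tau}u(x,\tau)$.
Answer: $\phi(x, \tau) = - e^{-\tau} \sin(6 \tau - 3 x)$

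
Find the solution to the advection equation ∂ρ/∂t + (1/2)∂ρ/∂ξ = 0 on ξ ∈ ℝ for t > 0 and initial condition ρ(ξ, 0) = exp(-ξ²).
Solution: By characteristics (dξ/dt = 1/2), ρ(ξ,t) = f(ξ - (1/2)t) with f = ρ(·, 0).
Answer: ρ(ξ, t) = exp(-(-t/2 + ξ)²)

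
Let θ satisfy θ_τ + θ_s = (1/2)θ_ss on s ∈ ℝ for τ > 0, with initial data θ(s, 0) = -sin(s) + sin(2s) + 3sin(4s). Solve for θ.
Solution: Moving frame: η = s - τ, σ = τ, θ = u(η,σ), so θ_τ = u_σ - u_η and θ_ss = u_ηη.
Hence θ_τ + θ_s = u_σ and the PDE becomes the heat equation u_σ = (1/2)u_ηη on η ∈ ℝ.
Initial data: u(η,0) = θ(η,0) = -sin(η) + sin(2η) + 3sin(4η). Each mode sin(nη) decays as exp(-n²σ/2) on ℝ, so u(η,σ) = Σ c_n exp(-n²σ/2) sin(nη) with c_1=-1, c_2=1, c_4=3: u(η,σ) = exp(-2σ)sin(2η) + 3exp(-8σ)sin(4η) - exp(-σ/2)sin(η).
Substituting back: θ(s,τ) = u(s - τ, τ).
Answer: θ(s, τ) = exp(-2τ)sin(2s - 2τ) + 3exp(-8τ)sin(4s - 4τ) - exp(-τ/2)sin(s - τ)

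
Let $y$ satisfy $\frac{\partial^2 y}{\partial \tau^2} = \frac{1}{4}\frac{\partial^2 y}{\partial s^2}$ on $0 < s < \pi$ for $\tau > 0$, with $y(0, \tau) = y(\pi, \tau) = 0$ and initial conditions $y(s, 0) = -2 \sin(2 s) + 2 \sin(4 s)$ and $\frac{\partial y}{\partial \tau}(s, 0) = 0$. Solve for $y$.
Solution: Separating variables: $y = \sum [A_n \cos(\omega_n \tau) + B_n \sin(\omega_n \tau)] \sin(ns)$, $\omega_n = n/2$. From ICs: $A_2=-2, A_4=2$.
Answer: $y(s, \tau) = -2 \sin(2 s) \cos(\tau) + 2 \sin(4 s) \cos(2 \tau)$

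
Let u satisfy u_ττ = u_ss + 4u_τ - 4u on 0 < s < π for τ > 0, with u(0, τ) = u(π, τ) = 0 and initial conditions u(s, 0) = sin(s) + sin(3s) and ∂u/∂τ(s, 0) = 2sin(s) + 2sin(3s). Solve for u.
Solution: Substitute u = exp(2τ)w.
Then u_τ = exp(2τ)(w_τ + 2w), u_ττ = exp(2τ)(w_ττ + 4w_τ + 4w), u_ss = exp(2τ)w_ss; substituting and dividing by exp(2τ), the lower-order terms cancel: w_ττ = w_ss (standard wave equation).
Data for w: w(s,0) = u(s,0) = sin(s) + sin(3s); w_τ(s,0) = u_τ(s,0) - 2u(s,0) = 0. The boundary conditions carry over: w(0,τ) = w(π,τ) = 0.
Separating variables: w = Σ [A_n cos(ω_n τ) + B_n sin(ω_n τ)] sin(ns), ω_n = n. From ICs: A_1=1, A_3=1.
So w(s,τ) = sin(s)cos(τ) + sin(3s)cos(3τ), and u(s,τ) = exp(2τ)w(s,τ).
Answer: u(s, τ) = exp(2τ)sin(s)cos(τ) + exp(2τ)sin(3s)cos(3τ)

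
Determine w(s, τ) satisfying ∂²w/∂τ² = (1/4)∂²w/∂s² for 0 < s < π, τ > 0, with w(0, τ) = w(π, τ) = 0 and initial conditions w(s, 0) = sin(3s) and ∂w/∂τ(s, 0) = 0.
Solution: Separating variables: w = Σ [A_n cos(ω_n τ) + B_n sin(ω_n τ)] sin(ns), ω_n = n/2. From ICs: A_3=1.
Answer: w(s, τ) = sin(3s)cos(3τ/2)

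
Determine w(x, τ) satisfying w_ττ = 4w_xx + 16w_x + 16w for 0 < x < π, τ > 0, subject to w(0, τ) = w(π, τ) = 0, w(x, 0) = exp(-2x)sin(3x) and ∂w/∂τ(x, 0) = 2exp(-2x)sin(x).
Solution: Substitute w = exp(-2x)u.
Then w_x = exp(-2x)(u_x - 2u), w_xx = exp(-2x)(u_xx - 4u_x + 4u), w_ττ = exp(-2x)u_ττ; substituting and dividing by exp(-2x), the lower-order terms cancel: u_ττ = 4u_xx (standard wave equation).
Data for u: u(x,0) = exp(2x)w(x,0) = sin(3x); u_τ(x,0) = exp(2x)w_τ(x,0) = 2sin(x). The boundary conditions carry over: u(0,τ) = u(π,τ) = 0.
Separating variables: u = Σ [A_n cos(ω_n τ) + B_n sin(ω_n τ)] sin(nx), ω_n = 2n. From ICs (B_n = velocity coefficient / ω_n): A_3=1, B_1=1.
So u(x,τ) = sin(x)sin(2τ) + sin(3x)cos(6τ), and w(x,τ) = exp(-2x)u(x,τ).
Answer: w(x, τ) = exp(-2x)sin(x)sin(2τ) + exp(-2x)sin(3x)cos(6τ)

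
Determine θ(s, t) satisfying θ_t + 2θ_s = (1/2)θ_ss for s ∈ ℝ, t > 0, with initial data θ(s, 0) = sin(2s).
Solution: Change to a moving frame: let η = s - 2t, σ = t and write θ(s,t) = u(η,σ).
By the chain rule θ_t = u_σ - 2u_η, θ_s = u_η, θ_ss = u_ηη.
Then θ_t + 2θ_s = u_σ: the advection term cancels and the PDE becomes the heat equation u_σ = (1/2)u_ηη on η ∈ ℝ.
Initial data: u(η,0) = θ(η,0) = sin(2η).
On η ∈ ℝ each mode satisfies (sin(nη))″ = -n² sin(nη), so exp(-n²σ/2) sin(nη) solves the heat equation; by superposition u(η,σ) = Σ c_n exp(-n²σ/2) sin(nη).
Reading off the coefficients: c_2=1, so u(η,σ) = exp(-2σ)sin(2η).
Substituting back η = s - 2t, σ = t: θ(s,t) = u(s - 2t, t).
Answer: θ(s, t) = exp(-2t)sin(2s - 4t)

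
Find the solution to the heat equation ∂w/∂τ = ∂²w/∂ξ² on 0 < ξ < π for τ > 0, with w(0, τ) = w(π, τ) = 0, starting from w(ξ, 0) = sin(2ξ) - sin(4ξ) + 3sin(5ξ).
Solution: Using separation of variables w = X(ξ)T(τ):
Eigenfunctions: sin(nξ), n = 1, 2, 3, ...
General solution: w(ξ, τ) = Σ c_n sin(nξ) exp(-n² τ)
Matching w(ξ,0) = sin(2ξ) - sin(4ξ) + 3sin(5ξ) term by term: c_2=1, c_4=-1, c_5=3.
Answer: w(ξ, τ) = exp(-4τ)sin(2ξ) - exp(-16τ)sin(4ξ) + 3exp(-25τ)sin(5ξ)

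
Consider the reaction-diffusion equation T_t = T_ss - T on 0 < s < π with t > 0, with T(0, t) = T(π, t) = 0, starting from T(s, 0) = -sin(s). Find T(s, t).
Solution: Substitute T = exp(-t)u.
Then T_t = exp(-t)(u_t - u), T_ss = exp(-t)u_ss; substituting and dividing by exp(-t), the lower-order terms cancel: u_t = u_ss (standard heat equation).
Data for u: u(s,0) = T(s,0) = -sin(s). The boundary conditions carry over: u(0,t) = u(π,t) = 0.
Separating variables: u = Σ c_n exp(-n²t) sin(ns). From u(s,0) = -sin(s): c_1=-1.
So u(s,t) = -exp(-t)sin(s), and T(s,t) = exp(-t)u(s,t).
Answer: T(s, t) = -exp(-2t)sin(s)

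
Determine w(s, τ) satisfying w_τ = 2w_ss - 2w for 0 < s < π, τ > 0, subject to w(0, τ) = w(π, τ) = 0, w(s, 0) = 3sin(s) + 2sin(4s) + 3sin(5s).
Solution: Substitute w = exp(-2τ)u, i.e. u = exp(2τ)w.
By the product rule, w_τ = exp(-2τ)(u_τ - 2u), w_ss = exp(-2τ)u_ss.
Substituting into the PDE and dividing by exp(-2τ): u_τ - 2u = 2u_ss - 2u.
The lower-order terms cancel, leaving the standard heat equation u_τ = 2u_ss.
Initial data for u: u(s,0) = w(s,0) = 3sin(s) + 2sin(4s) + 3sin(5s). The boundary conditions carry over: u(0,τ) = u(π,τ) = 0.
Solve for u:
  Using separation of variables u = X(s)T(τ):
  Eigenfunctions: sin(ns), n = 1, 2, 3, ...
  General solution: u(s, τ) = Σ c_n sin(ns) exp(-2n² τ)
  Matching u(s,0) = 3sin(s) + 2sin(4s) + 3sin(5s) term by term: c_1=3, c_4=2, c_5=3.
Hence u(s,τ) = 3exp(-2τ)sin(s) + 2exp(-32τ)sin(4s) + 3exp(-50τ)sin(5s).
Transform back: w(s,τ) = exp(-2τ)u(s,τ).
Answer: w(s, τ) = 3exp(-4τ)sin(s) + 2exp(-34τ)sin(4s) + 3exp(-52τ)sin(5s)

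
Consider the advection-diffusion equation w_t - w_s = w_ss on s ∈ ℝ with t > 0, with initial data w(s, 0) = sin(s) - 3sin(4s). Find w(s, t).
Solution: Change to a moving frame: let η = s + t, σ = t and write w(s,t) = u(η,σ).
By the chain rule w_t = u_σ + u_η, w_s = u_η, w_ss = u_ηη.
Then w_t - w_s = u_σ: the advection term cancels and the PDE becomes the heat equation u_σ = u_ηη on η ∈ ℝ.
Initial data: u(η,0) = w(η,0) = sin(η) - 3sin(4η).
On η ∈ ℝ each mode satisfies (sin(nη))″ = -n² sin(nη), so exp(-n²σ) sin(nη) solves the heat equation; by superposition u(η,σ) = Σ c_n exp(-n²σ) sin(nη).
Reading off the coefficients: c_1=1, c_4=-3, so u(η,σ) = exp(-σ)sin(η) - 3exp(-16σ)sin(4η).
Substituting back η = s + t, σ = t: w(s,t) = u(s + t, t).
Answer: w(s, t) = exp(-t)sin(s + t) - 3exp(-16t)sin(4s + 4t)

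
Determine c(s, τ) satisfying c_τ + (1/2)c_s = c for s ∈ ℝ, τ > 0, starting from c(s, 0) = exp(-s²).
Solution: Substitute c = exp(τ)u, i.e. u = exp(-τ)c.
By the product rule, c_τ = exp(τ)(u_τ + u), c_s = exp(τ)u_s.
Substituting into the PDE and dividing by exp(τ): u_τ + u + (1/2)u_s = u.
The lower-order terms cancel, leaving the standard advection equation u_τ + (1/2)u_s = 0.
Initial data for u: u(s,0) = c(s,0) = exp(-s²).
Solve for u:
  By method of characteristics (waves move right with speed 1/2):
  Along characteristics s - (1/2)τ = const, u is constant, so u(s,τ) = f(s - (1/2)τ) with f = u(·, 0).
Hence u(s,τ) = exp(-(s - τ/2)²).
Transform back: c(s,τ) = exp(τ)u(s,τ).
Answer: c(s, τ) = exp(τ)exp(-(s - τ/2)²)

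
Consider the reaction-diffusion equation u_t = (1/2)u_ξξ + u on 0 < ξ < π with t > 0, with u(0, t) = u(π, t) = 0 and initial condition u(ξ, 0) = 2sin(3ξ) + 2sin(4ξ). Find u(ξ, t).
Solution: Substitute u = exp(t)w, i.e. w = exp(-t)u.
By the product rule, u_t = exp(t)(w_t + w), u_ξξ = exp(t)w_ξξ.
Substituting into the PDE and dividing by exp(t): w_t + w = (1/2)w_ξξ + w.
The lower-order terms cancel, leaving the standard heat equation w_t = (1/2)w_ξξ.
Initial data for w: w(ξ,0) = u(ξ,0) = 2sin(3ξ) + 2sin(4ξ). The boundary conditions carry over: w(0,t) = w(π,t) = 0.
Solve for w:
  Using separation of variables w = X(ξ)T(t):
  Eigenfunctions: sin(nξ), n = 1, 2, 3, ...
  General solution: w(ξ, t) = Σ c_n sin(nξ) exp(-n² t/2)
  Matching w(ξ,0) = 2sin(3ξ) + 2sin(4ξ) term by term: c_3=2, c_4=2.
Hence w(ξ,t) = 2exp(-8t)sin(4ξ) + 2exp(-9t/2)sin(3ξ).
Transform back: u(ξ,t) = exp(t)w(ξ,t).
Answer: u(ξ, t) = 2exp(-7t)sin(4ξ) + 2exp(-7t/2)sin(3ξ)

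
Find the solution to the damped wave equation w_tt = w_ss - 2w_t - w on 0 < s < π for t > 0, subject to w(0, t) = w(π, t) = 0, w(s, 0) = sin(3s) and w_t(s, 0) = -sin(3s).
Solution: Substitute w = exp(-t)u, i.e. u = exp(t)w.
By the product rule, w_t = exp(-t)(u_t - u), w_tt = exp(-t)(u_tt - 2u_t + u), w_ss = exp(-t)u_ss.
Substituting into the PDE and dividing by exp(-t): u_tt - 2u_t + u = u_ss - 2(u_t - u) - u.
The lower-order terms cancel, leaving the standard wave equation u_tt = u_ss.
Initial data for u: u(s,0) = w(s,0) = sin(3s); u_t(s,0) = w_t(s,0) + w(s,0) = 0. The boundary conditions carry over: u(0,t) = u(π,t) = 0.
Solve for u:
  Using separation of variables u = X(s)T(t):
  Eigenfunctions: sin(ns), n = 1, 2, 3, ...
  General solution: u(s, t) = Σ [A_n cos(n t) + B_n sin(n t)] sin(ns)
  From u(s,0) = sin(3s): A_3=1. From u_t(s,0) = 0: all B_n = 0.
Hence u(s,t) = sin(3s)cos(3t).
Transform back: w(s,t) = exp(-t)u(s,t).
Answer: w(s, t) = exp(-t)sin(3s)cos(3t)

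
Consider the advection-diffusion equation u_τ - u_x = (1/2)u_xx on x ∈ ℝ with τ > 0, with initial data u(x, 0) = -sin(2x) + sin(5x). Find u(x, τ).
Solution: Moving frame: η = x + τ, σ = τ, u = w(η,σ), so u_τ = w_σ + w_η and u_xx = w_ηη.
Hence u_τ - u_x = w_σ and the PDE becomes the heat equation w_σ = (1/2)w_ηη on η ∈ ℝ.
Initial data: w(η,0) = u(η,0) = -sin(2η) + sin(5η). Each mode sin(nη) decays as exp(-n²σ/2) on ℝ, so w(η,σ) = Σ c_n exp(-n²σ/2) sin(nη) with c_2=-1, c_5=1: w(η,σ) = -exp(-2σ)sin(2η) + exp(-25σ/2)sin(5η).
Substituting back: u(x,τ) = w(x + τ, τ).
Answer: u(x, τ) = -exp(-2τ)sin(2x + 2τ) + exp(-25τ/2)sin(5x + 5τ)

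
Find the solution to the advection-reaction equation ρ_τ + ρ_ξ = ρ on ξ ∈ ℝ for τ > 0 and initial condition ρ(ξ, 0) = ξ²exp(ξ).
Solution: Substitute ρ = exp(ξ)u.
Then ρ_ξ = exp(ξ)(u_ξ + u), ρ_τ = exp(ξ)u_τ; substituting and dividing by exp(ξ), the lower-order terms cancel: u_τ + u_ξ = 0 (standard advection equation).
Data for u: u(ξ,0) = exp(-ξ)ρ(ξ,0) = ξ².
By characteristics (dξ/dτ = 1), u(ξ,τ) = f(ξ - τ) with f = u(·, 0).
So u(ξ,τ) = ξ² - 2ξτ + τ², and ρ(ξ,τ) = exp(ξ)u(ξ,τ).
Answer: ρ(ξ, τ) = ξ²exp(ξ) - 2ξτexp(ξ) + τ²exp(ξ)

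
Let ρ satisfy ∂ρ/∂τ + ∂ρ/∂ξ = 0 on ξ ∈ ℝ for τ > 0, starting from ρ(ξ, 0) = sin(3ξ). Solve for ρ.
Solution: By characteristics (dξ/dτ = 1), ρ(ξ,τ) = f(ξ - τ) with f = ρ(·, 0).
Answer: ρ(ξ, τ) = sin(3ξ - 3τ)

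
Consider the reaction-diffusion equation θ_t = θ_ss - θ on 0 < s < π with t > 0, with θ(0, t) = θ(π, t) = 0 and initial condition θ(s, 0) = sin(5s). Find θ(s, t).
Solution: Substitute θ = exp(-t)u, i.e. u = exp(t)θ.
By the product rule, θ_t = exp(-t)(u_t - u), θ_ss = exp(-t)u_ss.
Substituting into the PDE and dividing by exp(-t): u_t - u = u_ss - u.
The lower-order terms cancel, leaving the standard heat equation u_t = u_ss.
Initial data for u: u(s,0) = θ(s,0) = sin(5s). The boundary conditions carry over: u(0,t) = u(π,t) = 0.
Solve for u:
  Using separation of variables u = X(s)G(t):
  Eigenfunctions: sin(ns), n = 1, 2, 3, ...
  General solution: u(s, t) = Σ c_n sin(ns) exp(-n² t)
  Matching u(s,0) = sin(5s) term by term: c_5=1.
Hence u(s,t) = exp(-25t)sin(5s).
Transform back: θ(s,t) = exp(-t)u(s,t).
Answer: θ(s, t) = exp(-26t)sin(5s)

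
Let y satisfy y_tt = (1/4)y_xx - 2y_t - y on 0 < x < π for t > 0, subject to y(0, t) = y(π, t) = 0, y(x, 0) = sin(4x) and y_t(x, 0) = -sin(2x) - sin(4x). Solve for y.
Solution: Substitute y = exp(-t)u.
Then y_t = exp(-t)(u_t - u), y_tt = exp(-t)(u_tt - 2u_t + u), y_xx = exp(-t)u_xx; substituting and dividing by exp(-t), the lower-order terms cancel: u_tt = (1/4)u_xx (standard wave equation).
Data for u: u(x,0) = y(x,0) = sin(4x); u_t(x,0) = y_t(x,0) + y(x,0) = -sin(2x). The boundary conditions carry over: u(0,t) = u(π,t) = 0.
Separating variables: u = Σ [A_n cos(ω_n t) + B_n sin(ω_n t)] sin(nx), ω_n = n/2. From ICs (B_n = velocity coefficient / ω_n): A_4=1, B_2=-1.
So u(x,t) = -sin(t)sin(2x) + sin(4x)cos(2t), and y(x,t) = exp(-t)u(x,t).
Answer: y(x, t) = -exp(-t)sin(t)sin(2x) + exp(-t)sin(4x)cos(2t)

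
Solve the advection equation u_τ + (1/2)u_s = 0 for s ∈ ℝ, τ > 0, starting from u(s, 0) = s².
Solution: By characteristics (ds/dτ = 1/2), u(s,τ) = f(s - (1/2)τ) with f = u(·, 0).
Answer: u(s, τ) = s² - sτ + (1/4)τ²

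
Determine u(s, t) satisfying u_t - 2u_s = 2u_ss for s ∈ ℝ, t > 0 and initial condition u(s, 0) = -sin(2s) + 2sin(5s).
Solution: Change to a moving frame: let η = s + 2t, σ = t and write u(s,t) = w(η,σ).
By the chain rule u_t = w_σ + 2w_η, u_s = w_η, u_ss = w_ηη.
Then u_t - 2u_s = w_σ: the advection term cancels and the PDE becomes the heat equation w_σ = 2w_ηη on η ∈ ℝ.
Initial data: w(η,0) = u(η,0) = -sin(2η) + 2sin(5η).
On η ∈ ℝ each mode satisfies (sin(nη))″ = -n² sin(nη), so exp(-2n²σ) sin(nη) solves the heat equation; by superposition w(η,σ) = Σ c_n exp(-2n²σ) sin(nη).
Reading off the coefficients: c_2=-1, c_5=2, so w(η,σ) = -exp(-8σ)sin(2η) + 2exp(-50σ)sin(5η).
Substituting back η = s + 2t, σ = t: u(s,t) = w(s + 2t, t).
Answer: u(s, t) = -exp(-8t)sin(2s + 4t) + 2exp(-50t)sin(5s + 10t)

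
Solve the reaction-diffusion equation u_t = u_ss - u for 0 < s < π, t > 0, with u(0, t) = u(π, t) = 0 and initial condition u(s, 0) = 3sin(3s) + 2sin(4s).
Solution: Substitute u = exp(-t)w, i.e. w = exp(t)u.
By the product rule, u_t = exp(-t)(w_t - w), u_ss = exp(-t)w_ss.
Substituting into the PDE and dividing by exp(-t): w_t - w = w_ss - w.
The lower-order terms cancel, leaving the standard heat equation w_t = w_ss.
Initial data for w: w(s,0) = u(s,0) = 3sin(3s) + 2sin(4s). The boundary conditions carry over: w(0,t) = w(π,t) = 0.
Solve for w:
  Using separation of variables w = X(s)T(t):
  Eigenfunctions: sin(ns), n = 1, 2, 3, ...
  General solution: w(s, t) = Σ c_n sin(ns) exp(-n² t)
  Matching w(s,0) = 3sin(3s) + 2sin(4s) term by term: c_3=3, c_4=2.
Hence w(s,t) = 3exp(-9t)sin(3s) + 2exp(-16t)sin(4s).
Transform back: u(s,t) = exp(-t)w(s,t).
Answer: u(s, t) = 3exp(-10t)sin(3s) + 2exp(-17t)sin(4s)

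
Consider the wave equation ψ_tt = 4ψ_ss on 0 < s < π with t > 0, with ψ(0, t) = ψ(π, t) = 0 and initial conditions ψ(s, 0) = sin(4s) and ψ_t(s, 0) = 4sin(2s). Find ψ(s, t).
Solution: Separating variables: ψ = Σ [A_n cos(ω_n t) + B_n sin(ω_n t)] sin(ns), ω_n = 2n. From ICs (B_n = velocity coefficient / ω_n): A_4=1, B_2=1.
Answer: ψ(s, t) = sin(2s)sin(4t) + sin(4s)cos(8t)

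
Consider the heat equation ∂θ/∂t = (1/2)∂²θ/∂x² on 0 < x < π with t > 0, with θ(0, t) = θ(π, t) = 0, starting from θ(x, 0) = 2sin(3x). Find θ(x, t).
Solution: Using separation of variables θ = X(x)G(t):
Eigenfunctions: sin(nx), n = 1, 2, 3, ...
General solution: θ(x, t) = Σ c_n sin(nx) exp(-n² t/2)
Matching θ(x,0) = 2sin(3x) term by term: c_3=2.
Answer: θ(x, t) = 2exp(-9t/2)sin(3x)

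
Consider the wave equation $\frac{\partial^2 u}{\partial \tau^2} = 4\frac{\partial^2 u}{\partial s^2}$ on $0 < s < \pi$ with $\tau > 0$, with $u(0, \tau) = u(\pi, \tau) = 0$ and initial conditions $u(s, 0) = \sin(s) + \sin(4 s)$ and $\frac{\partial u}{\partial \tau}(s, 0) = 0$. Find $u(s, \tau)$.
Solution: Separating variables: $u = \sum [A_n \cos(\omega_n \tau) + B_n \sin(\omega_n \tau)] \sin(ns)$, $\omega_n = 2n$. From ICs: $A_1=1, A_4=1$.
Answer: $u(s, \tau) = \sin(s) \cos(2 \tau) + \sin(4 s) \cos(8 \tau)$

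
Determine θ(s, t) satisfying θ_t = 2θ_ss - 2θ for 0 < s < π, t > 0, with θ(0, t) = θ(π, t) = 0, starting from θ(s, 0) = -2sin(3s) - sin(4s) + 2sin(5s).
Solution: Substitute θ = exp(-2t)u, i.e. u = exp(2t)θ.
By the product rule, θ_t = exp(-2t)(u_t - 2u), θ_ss = exp(-2t)u_ss.
Substituting into the PDE and dividing by exp(-2t): u_t - 2u = 2u_ss - 2u.
The lower-order terms cancel, leaving the standard heat equation u_t = 2u_ss.
Initial data for u: u(s,0) = θ(s,0) = -2sin(3s) - sin(4s) + 2sin(5s). The boundary conditions carry over: u(0,t) = u(π,t) = 0.
Solve for u:
  Using separation of variables u = X(s)G(t):
  Eigenfunctions: sin(ns), n = 1, 2, 3, ...
  General solution: u(s, t) = Σ c_n sin(ns) exp(-2n² t)
  Matching u(s,0) = -2sin(3s) - sin(4s) + 2sin(5s) term by term: c_3=-2, c_4=-1, c_5=2.
Hence u(s,t) = -2exp(-18t)sin(3s) - exp(-32t)sin(4s) + 2exp(-50t)sin(5s).
Transform back: θ(s,t) = exp(-2t)u(s,t).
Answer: θ(s, t) = -2exp(-20t)sin(3s) - exp(-34t)sin(4s) + 2exp(-52t)sin(5s)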